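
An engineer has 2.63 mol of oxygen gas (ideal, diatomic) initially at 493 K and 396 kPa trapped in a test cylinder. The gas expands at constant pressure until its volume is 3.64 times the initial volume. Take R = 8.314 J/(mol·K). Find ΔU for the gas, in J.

71100 J

V₁ = nRT₁/P₁ = 2.63×8.314×493/396 = 27.2 L.
Isobaric: P stays 396 kPa; V/T = const ⇒ T₂ = 1790 K, V₂ = 99.1 L.
For an ideal gas ΔU = nCvΔT with Cv = (5/2)R = 20.8 J/(mol·K).
ΔU = 2.63×20.8×(1790−493) = 71100 J.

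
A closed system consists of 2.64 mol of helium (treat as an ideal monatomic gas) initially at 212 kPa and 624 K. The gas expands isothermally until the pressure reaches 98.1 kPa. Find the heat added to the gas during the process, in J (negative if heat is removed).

10600 J

V₁ = nRT₁/P₁ = 2.64×8.314×624/212 = 64.6 L.
Isothermal: T stays 624 K; PV = const ⇒ V₂ = 140 L, P₂ = 98.1 kPa.
ΔU = 0 (ideal gas, T constant).
W = nRT ln(V₂/V₁) = 2.64×8.314×624×ln(2.16) = 10600 J.
Q = ΔU + W = 10600 J.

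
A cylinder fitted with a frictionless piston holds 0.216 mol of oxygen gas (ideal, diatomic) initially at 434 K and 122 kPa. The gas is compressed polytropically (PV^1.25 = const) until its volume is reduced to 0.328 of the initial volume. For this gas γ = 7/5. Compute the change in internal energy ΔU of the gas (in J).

V₁ = nRT₁/P₁ = 0.216×8.314×434/122 = 6.39 L.
Polytropic n=1.25: T₂ = T₁(V₁/V₂)^(n−1) = 434×(3.05)^0.25 = 573 K; P₂ = P₁(V₁/V₂)^n = 491 kPa.
For an ideal gas ΔU = nCvΔT with Cv = (5/2)R = 20.8 J/(mol·K).
ΔU = 0.216×20.8×(573−434) = 626 J.

626 J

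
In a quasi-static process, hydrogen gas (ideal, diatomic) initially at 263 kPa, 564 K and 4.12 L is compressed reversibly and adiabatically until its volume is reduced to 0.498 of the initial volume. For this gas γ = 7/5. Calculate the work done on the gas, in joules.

871 J

n = P₁V₁/(RT₁) = 263×4.12/(8.314×564) = 0.231 mol.
Adiabatic: TV^(γ−1) = const ⇒ T₂ = 564×(2.01)^0.400 = 745 K; PV^γ = const ⇒ P₂ = 698 kPa.
ΔU = nCvΔT = 0.231×20.8×(745−564) = 871 J.
Q = 0 for an adiabatic process, so W = −ΔU = -871 J.
Work done on the gas = −W_by = 871 J.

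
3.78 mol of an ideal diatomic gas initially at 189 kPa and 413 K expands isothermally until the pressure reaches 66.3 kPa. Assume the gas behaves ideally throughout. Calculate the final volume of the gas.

196 L

V₁ = nRT₁/P₁ = 3.78×8.314×413/189 = 68.7 L.
Isothermal: T stays 413 K; PV = const ⇒ V₂ = 196 L, P₂ = 66.3 kPa.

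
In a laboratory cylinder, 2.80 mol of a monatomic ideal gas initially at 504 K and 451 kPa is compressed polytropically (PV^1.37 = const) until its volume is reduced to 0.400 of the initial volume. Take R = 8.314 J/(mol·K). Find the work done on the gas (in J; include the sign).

12800 J

V₁ = nRT₁/P₁ = 2.80×8.314×504/451 = 26.0 L.
Polytropic n=1.37: T₂ = T₁(V₁/V₂)^(n−1) = 504×(2.50)^0.37 = 707 K; P₂ = P₁(V₁/V₂)^n = 1580 kPa.
W = (P₁V₁−P₂V₂)/(n−1) = (451×26.0−1580×10.4)/0.37 = -12800 J.
Work done on the gas = −W_by = 12800 J.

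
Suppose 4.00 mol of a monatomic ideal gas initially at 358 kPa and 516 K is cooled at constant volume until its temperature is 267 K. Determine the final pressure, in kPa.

V₁ = nRT₁/P₁ = 4.00×8.314×516/358 = 47.9 L.
Isochoric: V stays 47.9 L; P/T = const ⇒ T₂ = 267 K, P₂ = 185 kPa.

185 kPa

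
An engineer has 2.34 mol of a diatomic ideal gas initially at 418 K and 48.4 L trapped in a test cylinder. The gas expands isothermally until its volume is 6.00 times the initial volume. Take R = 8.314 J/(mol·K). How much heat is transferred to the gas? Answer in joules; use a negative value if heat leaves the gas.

P₁ = nRT₁/V₁ = 2.34×8.314×418/48.4 = 168 kPa.
Isothermal: T stays 418 K; PV = const ⇒ V₂ = 290 L, P₂ = 28.0 kPa.
ΔU = 0 (ideal gas, T constant).
W = nRT ln(V₂/V₁) = 2.34×8.314×418×ln(6.00) = 14600 J.
Q = ΔU + W = 14600 J.

14600 J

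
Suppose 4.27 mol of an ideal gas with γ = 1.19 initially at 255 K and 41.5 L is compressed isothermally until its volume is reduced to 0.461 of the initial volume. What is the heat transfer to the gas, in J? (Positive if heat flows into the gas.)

P₁ = nRT₁/V₁ = 4.27×8.314×255/41.5 = 218 kPa.
Isothermal: T stays 255 K; PV = const ⇒ V₂ = 19.1 L, P₂ = 473 kPa.
ΔU = 0 (ideal gas, T constant).
W = nRT ln(V₂/V₁) = 4.27×8.314×255×ln(0.461) = -7010 J.
Q = ΔU + W = -7010 J.

-7010 J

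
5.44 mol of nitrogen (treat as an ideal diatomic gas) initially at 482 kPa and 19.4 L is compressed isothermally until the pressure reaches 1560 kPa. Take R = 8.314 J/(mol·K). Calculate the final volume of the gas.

5.99 L

T₁ = P₁V₁/(nR) = 482×19.4/(5.44×8.314) = 207 K.
Isothermal: T stays 207 K; PV = const ⇒ V₂ = 5.99 L, P₂ = 1560 kPa.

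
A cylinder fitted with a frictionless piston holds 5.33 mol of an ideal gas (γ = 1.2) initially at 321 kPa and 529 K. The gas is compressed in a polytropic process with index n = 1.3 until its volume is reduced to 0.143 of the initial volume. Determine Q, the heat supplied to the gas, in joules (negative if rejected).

31000 J

V₁ = nRT₁/P₁ = 5.33×8.314×529/321 = 73.0 L.
Polytropic n=1.3: T₂ = T₁(V₁/V₂)^(n−1) = 529×(6.99)^0.30 = 948 K; P₂ = P₁(V₁/V₂)^n = 4020 kPa.
W = (P₁V₁−P₂V₂)/(n−1) = (321×73.0−4020×10.4)/0.30 = -61900 J.
ΔU = nCvΔT = 5.33×41.6×(948−529) = 92900 J.
Q = ΔU + W = 31000 J.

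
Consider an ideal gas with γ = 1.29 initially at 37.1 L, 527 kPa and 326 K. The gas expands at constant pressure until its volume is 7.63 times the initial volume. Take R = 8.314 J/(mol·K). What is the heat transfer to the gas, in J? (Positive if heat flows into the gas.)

577000 J

n = P₁V₁/(RT₁) = 527×37.1/(8.314×326) = 7.21 mol.
Isobaric: P stays 527 kPa; V/T = const ⇒ T₂ = 2490 K, V₂ = 283 L.
W = PΔV = 527×(283−37.1) kPa·L = 130000 J.
ΔU = nCvΔT = 7.21×28.7×(2490−326) = 447000 J.
Q = ΔU + W = nCpΔT = 577000 J.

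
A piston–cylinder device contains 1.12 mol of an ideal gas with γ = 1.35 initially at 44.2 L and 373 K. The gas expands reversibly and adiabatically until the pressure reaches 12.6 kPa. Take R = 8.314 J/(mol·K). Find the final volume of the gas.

172 L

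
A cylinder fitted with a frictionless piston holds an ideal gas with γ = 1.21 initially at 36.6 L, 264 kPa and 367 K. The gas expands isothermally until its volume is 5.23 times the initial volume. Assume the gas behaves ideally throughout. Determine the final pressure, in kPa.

50.5 kPa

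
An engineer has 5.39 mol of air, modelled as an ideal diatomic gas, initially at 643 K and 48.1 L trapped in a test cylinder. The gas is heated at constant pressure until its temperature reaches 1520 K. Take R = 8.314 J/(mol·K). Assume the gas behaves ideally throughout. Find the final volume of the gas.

114 L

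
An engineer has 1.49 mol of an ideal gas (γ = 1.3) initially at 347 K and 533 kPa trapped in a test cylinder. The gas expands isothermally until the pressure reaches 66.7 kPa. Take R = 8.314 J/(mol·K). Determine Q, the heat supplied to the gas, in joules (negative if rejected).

8930 J

V₁ = nRT₁/P₁ = 1.49×8.314×347/533 = 8.06 L.
Isothermal: T stays 347 K; PV = const ⇒ V₂ = 64.4 L, P₂ = 66.7 kPa.
ΔU = 0 (ideal gas, T constant).
W = nRT ln(V₂/V₁) = 1.49×8.314×347×ln(7.99) = 8930 J.
Q = ΔU + W = 8930 J.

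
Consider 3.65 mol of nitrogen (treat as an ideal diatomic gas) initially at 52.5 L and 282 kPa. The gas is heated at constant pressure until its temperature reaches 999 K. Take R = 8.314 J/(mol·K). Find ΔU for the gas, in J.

T₁ = P₁V₁/(nR) = 282×52.5/(3.65×8.314) = 488 K.
Isobaric: P stays 282 kPa; V/T = const ⇒ T₂ = 999 K, V₂ = 108 L.
For an ideal gas ΔU = nCvΔT with Cv = (5/2)R = 20.8 J/(mol·K).
ΔU = 3.65×20.8×(999−488) = 38800 J.

38800 J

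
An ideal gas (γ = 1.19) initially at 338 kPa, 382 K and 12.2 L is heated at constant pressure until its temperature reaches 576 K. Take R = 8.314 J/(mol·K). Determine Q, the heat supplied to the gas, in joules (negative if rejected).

13100 J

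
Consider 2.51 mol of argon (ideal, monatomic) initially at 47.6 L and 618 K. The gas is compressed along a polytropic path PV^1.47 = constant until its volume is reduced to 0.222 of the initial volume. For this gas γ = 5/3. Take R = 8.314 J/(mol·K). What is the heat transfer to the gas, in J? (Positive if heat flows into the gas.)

P₁ = nRT₁/V₁ = 2.51×8.314×618/47.6 = 271 kPa.
Polytropic n=1.47: T₂ = T₁(V₁/V₂)^(n−1) = 618×(4.50)^0.47 = 1250 K; P₂ = P₁(V₁/V₂)^n = 2480 kPa.
W = (P₁V₁−P₂V₂)/(n−1) = (271×47.6−2480×10.6)/0.47 = -28200 J.
ΔU = nCvΔT = 2.51×12.5×(1250−618) = 19900 J.
Q = ΔU + W = -8330 J.

-8330 J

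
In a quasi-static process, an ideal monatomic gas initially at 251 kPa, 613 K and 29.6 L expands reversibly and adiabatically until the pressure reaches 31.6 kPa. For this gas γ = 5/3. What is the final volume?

103 L

Adiabatic: T₂/T₁ = (P₂/P₁)^((γ−1)/γ) ⇒ T₂ = 613×(0.126)^0.400 = 268 K; V₂ = 103 L.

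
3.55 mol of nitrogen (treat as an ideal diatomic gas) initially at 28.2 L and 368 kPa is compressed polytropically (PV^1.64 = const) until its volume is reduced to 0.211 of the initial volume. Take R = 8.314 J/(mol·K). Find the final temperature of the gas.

952 K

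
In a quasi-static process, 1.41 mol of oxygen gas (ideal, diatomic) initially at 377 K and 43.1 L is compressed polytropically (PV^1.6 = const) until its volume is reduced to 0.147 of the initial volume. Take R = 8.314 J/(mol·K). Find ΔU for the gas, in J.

P₁ = nRT₁/V₁ = 1.41×8.314×377/43.1 = 103 kPa.
Polytropic n=1.6: T₂ = T₁(V₁/V₂)^(n−1) = 377×(6.80)^0.60 = 1190 K; P₂ = P₁(V₁/V₂)^n = 2200 kPa.
For an ideal gas ΔU = nCvΔT with Cv = (5/2)R = 20.8 J/(mol·K).
ΔU = 1.41×20.8×(1190−377) = 23900 J.

23900 J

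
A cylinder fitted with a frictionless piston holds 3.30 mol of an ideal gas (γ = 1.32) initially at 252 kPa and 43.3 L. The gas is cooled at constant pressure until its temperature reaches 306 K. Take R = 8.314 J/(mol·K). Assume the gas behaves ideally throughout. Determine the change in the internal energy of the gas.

T₁ = P₁V₁/(nR) = 252×43.3/(3.30×8.314) = 398 K.
Isobaric: P stays 252 kPa; V/T = const ⇒ T₂ = 306 K, V₂ = 33.3 L.
For an ideal gas ΔU = nCvΔT with Cv = R/(γ−1) = 26.0 J/(mol·K).
ΔU = 3.30×26.0×(306−398) = -7860 J.

-7860 J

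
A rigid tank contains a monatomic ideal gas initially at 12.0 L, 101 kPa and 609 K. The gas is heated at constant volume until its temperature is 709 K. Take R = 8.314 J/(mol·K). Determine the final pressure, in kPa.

Isochoric: V stays 12.0 L; P/T = const ⇒ T₂ = 709 K, P₂ = 118 kPa.

118 kPa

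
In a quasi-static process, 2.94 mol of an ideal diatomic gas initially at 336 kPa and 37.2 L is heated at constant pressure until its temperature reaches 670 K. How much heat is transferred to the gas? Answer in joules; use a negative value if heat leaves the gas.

13600 J

T₁ = P₁V₁/(nR) = 336×37.2/(2.94×8.314) = 511 K.
Isobaric: P stays 336 kPa; V/T = const ⇒ T₂ = 670 K, V₂ = 48.7 L.
W = PΔV = 336×(48.7−37.2) kPa·L = 3880 J.
ΔU = nCvΔT = 2.94×20.8×(670−511) = 9690 J.
Q = ΔU + W = nCpΔT = 13600 J.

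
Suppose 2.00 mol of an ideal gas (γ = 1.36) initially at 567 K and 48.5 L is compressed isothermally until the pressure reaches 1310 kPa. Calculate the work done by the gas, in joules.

-18000 J

P₁ = nRT₁/V₁ = 2.00×8.314×567/48.5 = 194 kPa.
Isothermal: T stays 567 K; PV = const ⇒ V₂ = 7.20 L, P₂ = 1310 kPa.
W = nRT ln(V₂/V₁) = 2.00×8.314×567×ln(0.148) = -18000 J.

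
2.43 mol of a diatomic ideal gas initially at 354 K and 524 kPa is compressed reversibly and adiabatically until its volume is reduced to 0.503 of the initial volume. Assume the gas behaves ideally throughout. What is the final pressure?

V₁ = nRT₁/P₁ = 2.43×8.314×354/524 = 13.6 L.
Adiabatic: TV^(γ−1) = const ⇒ T₂ = 354×(1.99)^0.400 = 466 K; PV^γ = const ⇒ P₂ = 1370 kPa.

1370 kPa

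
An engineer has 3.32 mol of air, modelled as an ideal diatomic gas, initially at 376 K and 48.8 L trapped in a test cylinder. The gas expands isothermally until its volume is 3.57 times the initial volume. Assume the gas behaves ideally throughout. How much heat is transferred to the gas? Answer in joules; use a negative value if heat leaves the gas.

P₁ = nRT₁/V₁ = 3.32×8.314×376/48.8 = 213 kPa.
Isothermal: T stays 376 K; PV = const ⇒ V₂ = 174 L, P₂ = 59.6 kPa.
ΔU = 0 (ideal gas, T constant).
W = nRT ln(V₂/V₁) = 3.32×8.314×376×ln(3.57) = 13200 J.
Q = ΔU + W = 13200 J.

13200 J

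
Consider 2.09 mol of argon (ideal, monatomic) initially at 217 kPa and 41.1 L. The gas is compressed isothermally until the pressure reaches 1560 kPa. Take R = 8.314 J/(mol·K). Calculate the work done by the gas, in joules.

-17600 J

T₁ = P₁V₁/(nR) = 217×41.1/(2.09×8.314) = 513 K.
Isothermal: T stays 513 K; PV = const ⇒ V₂ = 5.72 L, P₂ = 1560 kPa.
W = nRT ln(V₂/V₁) = 2.09×8.314×513×ln(0.139) = -17600 J.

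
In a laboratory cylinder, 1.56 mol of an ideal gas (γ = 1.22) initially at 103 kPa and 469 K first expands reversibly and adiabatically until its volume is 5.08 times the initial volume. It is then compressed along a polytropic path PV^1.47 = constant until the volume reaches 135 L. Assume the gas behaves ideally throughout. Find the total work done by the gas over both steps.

4190 J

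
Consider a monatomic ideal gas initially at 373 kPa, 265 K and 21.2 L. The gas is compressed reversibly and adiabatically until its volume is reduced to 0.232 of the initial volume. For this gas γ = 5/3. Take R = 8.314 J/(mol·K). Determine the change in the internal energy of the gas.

19600 J

n = P₁V₁/(RT₁) = 373×21.2/(8.314×265) = 3.59 mol.
Adiabatic: TV^(γ−1) = const ⇒ T₂ = 265×(4.31)^0.667 = 702 K; PV^γ = const ⇒ P₂ = 4260 kPa.
For an ideal gas ΔU = nCvΔT with Cv = (3/2)R = 12.5 J/(mol·K).
ΔU = 3.59×12.5×(702−265) = 19600 J.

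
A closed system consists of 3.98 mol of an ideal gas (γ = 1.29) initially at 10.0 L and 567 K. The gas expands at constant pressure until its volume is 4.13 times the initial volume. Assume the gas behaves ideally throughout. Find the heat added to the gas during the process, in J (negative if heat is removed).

P₁ = nRT₁/V₁ = 3.98×8.314×567/10.0 = 1880 kPa.
Isobaric: P stays 1880 kPa; V/T = const ⇒ T₂ = 2340 K, V₂ = 41.3 L.
W = PΔV = 1880×(41.3−10.0) kPa·L = 58700 J.
ΔU = nCvΔT = 3.98×28.7×(2340−567) = 202000 J.
Q = ΔU + W = nCpΔT = 261000 J.

261000 J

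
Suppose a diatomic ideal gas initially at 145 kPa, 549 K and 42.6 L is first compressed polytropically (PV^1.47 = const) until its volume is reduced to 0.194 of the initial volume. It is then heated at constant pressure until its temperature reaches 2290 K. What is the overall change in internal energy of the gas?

n = P₁V₁/(RT₁) = 145×42.6/(8.314×549) = 1.35 mol.
Step 1 — Polytropic n=1.47: T₂ = T₁(V₁/V₂)^(n−1) = 549×(5.15)^0.47 = 1190 K; P₂ = P₁(V₁/V₂)^n = 1620 kPa.
W = (P₁V₁−P₂V₂)/(n−1) = (145×42.6−1620×8.26)/0.47 = -15300 J.
ΔU = nCvΔT = 1.35×20.8×(1190−549) = 17900 J.
Q = ΔU + W = 2670 J.
State after step 1: P = 1620 kPa, V = 8.26 L, T = 1190 K.
Step 2 — Isobaric: P stays 1620 kPa; V/T = const ⇒ T₂ = 2290 K, V₂ = 15.9 L.
W = PΔV = 1620×(15.9−8.26) kPa·L = 12400 J.
ΔU = nCvΔT = 1.35×20.8×(2290−1190) = 31000 J.
Q = ΔU + W = nCpΔT = 43500 J.
Net over both steps: W = -2850 J, Q = 46100 J, ΔU = 49000 J.

49000 J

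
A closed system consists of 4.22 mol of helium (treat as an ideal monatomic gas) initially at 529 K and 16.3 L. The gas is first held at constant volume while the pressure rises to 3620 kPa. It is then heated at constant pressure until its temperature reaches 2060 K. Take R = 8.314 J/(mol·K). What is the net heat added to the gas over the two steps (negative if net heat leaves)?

93800 J

P₁ = nRT₁/V₁ = 4.22×8.314×529/16.3 = 1140 kPa.
Step 1 — Isochoric: V stays 16.3 L; P/T = const ⇒ T₂ = 1680 K, P₂ = 3620 kPa.
W = 0 (no volume change).
ΔU = nCvΔT = 4.22×12.5×(1680−529) = 60700 J.
Q = ΔU = 60700 J.
State after step 1: P = 3620 kPa, V = 16.3 L, T = 1680 K.
Step 2 — Isobaric: P stays 3620 kPa; V/T = const ⇒ T₂ = 2060 K, V₂ = 20.0 L.
W = PΔV = 3620×(20.0−16.3) kPa·L = 13300 J.
ΔU = nCvΔT = 4.22×12.5×(2060−1680) = 19900 J.
Q = ΔU + W = nCpΔT = 33200 J.
Net over both steps: W = 13300 J, Q = 93800 J, ΔU = 80600 J.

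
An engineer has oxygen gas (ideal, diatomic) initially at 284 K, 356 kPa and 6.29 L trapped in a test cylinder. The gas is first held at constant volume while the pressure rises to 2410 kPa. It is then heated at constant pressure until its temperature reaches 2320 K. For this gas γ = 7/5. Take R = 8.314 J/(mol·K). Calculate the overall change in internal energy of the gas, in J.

40100 J

n = P₁V₁/(RT₁) = 356×6.29/(8.314×284) = 0.948 mol.
Step 1 — Isochoric: V stays 6.29 L; P/T = const ⇒ T₂ = 1920 K, P₂ = 2410 kPa.
W = 0 (no volume change).
ΔU = nCvΔT = 0.948×20.8×(1920−284) = 32300 J.
Q = ΔU = 32300 J.
State after step 1: P = 2410 kPa, V = 6.29 L, T = 1920 K.
Step 2 — Isobaric: P stays 2410 kPa; V/T = const ⇒ T₂ = 2320 K, V₂ = 7.59 L.
W = PΔV = 2410×(7.59−6.29) kPa·L = 3130 J.
ΔU = nCvΔT = 0.948×20.8×(2320−1920) = 7830 J.
Q = ΔU + W = nCpΔT = 11000 J.
Net over both steps: W = 3130 J, Q = 43300 J, ΔU = 40100 J.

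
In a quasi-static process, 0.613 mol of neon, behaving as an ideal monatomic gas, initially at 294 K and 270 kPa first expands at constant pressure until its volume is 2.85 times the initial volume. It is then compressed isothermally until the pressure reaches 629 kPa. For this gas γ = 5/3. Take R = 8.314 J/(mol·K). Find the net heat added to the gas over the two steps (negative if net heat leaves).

V₁ = nRT₁/P₁ = 0.613×8.314×294/270 = 5.55 L.
Step 1 — Isobaric: P stays 270 kPa; V/T = const ⇒ T₂ = 838 K, V₂ = 15.8 L.
W = PΔV = 270×(15.8−5.55) kPa·L = 2770 J.
ΔU = nCvΔT = 0.613×12.5×(838−294) = 4160 J.
Q = ΔU + W = nCpΔT = 6930 J.
State after step 1: P = 270 kPa, V = 15.8 L, T = 838 K.
Step 2 — Isothermal: T stays 838 K; PV = const ⇒ V₂ = 6.79 L, P₂ = 629 kPa.
ΔU = 0 (ideal gas, T constant).
W = nRT ln(V₂/V₁) = 0.613×8.314×838×ln(0.429) = -3610 J.
Q = ΔU + W = -3610 J.
Net over both steps: W = -839 J, Q = 3320 J, ΔU = 4160 J.

3320 J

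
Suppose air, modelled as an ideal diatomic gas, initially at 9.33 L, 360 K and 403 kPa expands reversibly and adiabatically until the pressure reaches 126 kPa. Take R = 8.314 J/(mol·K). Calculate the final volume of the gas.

Adiabatic: T₂/T₁ = (P₂/P₁)^((γ−1)/γ) ⇒ T₂ = 360×(0.313)^0.286 = 258 K; V₂ = 21.4 L.

21.4 L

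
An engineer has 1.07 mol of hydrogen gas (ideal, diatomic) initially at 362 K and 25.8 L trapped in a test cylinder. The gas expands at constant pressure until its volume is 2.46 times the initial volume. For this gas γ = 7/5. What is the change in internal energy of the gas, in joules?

P₁ = nRT₁/V₁ = 1.07×8.314×362/25.8 = 125 kPa.
Isobaric: P stays 125 kPa; V/T = const ⇒ T₂ = 891 K, V₂ = 63.5 L.
For an ideal gas ΔU = nCvΔT with Cv = (5/2)R = 20.8 J/(mol·K).
ΔU = 1.07×20.8×(891−362) = 11800 J.

11800 J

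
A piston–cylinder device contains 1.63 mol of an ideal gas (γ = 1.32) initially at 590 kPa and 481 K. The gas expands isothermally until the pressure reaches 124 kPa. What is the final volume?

52.6 L

V₁ = nRT₁/P₁ = 1.63×8.314×481/590 = 11.0 L.
Isothermal: T stays 481 K; PV = const ⇒ V₂ = 52.6 L, P₂ = 124 kPa.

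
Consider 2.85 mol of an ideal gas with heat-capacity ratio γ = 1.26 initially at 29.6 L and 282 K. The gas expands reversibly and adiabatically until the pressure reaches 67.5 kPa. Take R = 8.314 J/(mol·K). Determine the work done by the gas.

P₁ = nRT₁/V₁ = 2.85×8.314×282/29.6 = 226 kPa.
Adiabatic: T₂/T₁ = (P₂/P₁)^((γ−1)/γ) ⇒ T₂ = 282×(0.299)^0.206 = 220 K; V₂ = 77.2 L.
ΔU = nCvΔT = 2.85×32.0×(220−282) = -5670 J.
Q = 0 for an adiabatic process, so W = −ΔU = 5670 J.

5670 J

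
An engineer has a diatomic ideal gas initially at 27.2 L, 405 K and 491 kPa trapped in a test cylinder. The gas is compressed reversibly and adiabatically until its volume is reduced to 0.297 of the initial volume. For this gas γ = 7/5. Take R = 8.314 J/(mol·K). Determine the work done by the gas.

-20900 J

n = P₁V₁/(RT₁) = 491×27.2/(8.314×405) = 3.97 mol.
Adiabatic: TV^(γ−1) = const ⇒ T₂ = 405×(3.37)^0.400 = 658 K; PV^γ = const ⇒ P₂ = 2690 kPa.
ΔU = nCvΔT = 3.97×20.8×(658−405) = 20900 J.
Q = 0 for an adiabatic process, so W = −ΔU = -20900 J.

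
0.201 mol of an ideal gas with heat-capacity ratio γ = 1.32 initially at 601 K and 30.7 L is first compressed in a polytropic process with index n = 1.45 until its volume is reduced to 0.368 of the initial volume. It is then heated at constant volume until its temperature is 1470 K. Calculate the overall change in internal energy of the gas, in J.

4540 J

P₁ = nRT₁/V₁ = 0.201×8.314×601/30.7 = 32.7 kPa.
Step 1 — Polytropic n=1.45: T₂ = T₁(V₁/V₂)^(n−1) = 601×(2.72)^0.45 = 942 K; P₂ = P₁(V₁/V₂)^n = 139 kPa.
W = (P₁V₁−P₂V₂)/(n−1) = (32.7×30.7−139×11.3)/0.45 = -1270 J.
ΔU = nCvΔT = 0.201×26.0×(942−601) = 1780 J.
Q = ΔU + W = 515 J.
State after step 1: P = 139 kPa, V = 11.3 L, T = 942 K.
Step 2 — Isochoric: V stays 11.3 L; P/T = const ⇒ T₂ = 1470 K, P₂ = 217 kPa.
W = 0 (no volume change).
ΔU = nCvΔT = 0.201×26.0×(1470−942) = 2760 J.
Q = ΔU = 2760 J.
Net over both steps: W = -1270 J, Q = 3270 J, ΔU = 4540 J.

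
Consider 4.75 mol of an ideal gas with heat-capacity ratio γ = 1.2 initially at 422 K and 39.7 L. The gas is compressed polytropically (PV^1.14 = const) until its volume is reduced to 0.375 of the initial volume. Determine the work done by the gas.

P₁ = nRT₁/V₁ = 4.75×8.314×422/39.7 = 420 kPa.
Polytropic n=1.14: T₂ = T₁(V₁/V₂)^(n−1) = 422×(2.67)^0.14 = 484 K; P₂ = P₁(V₁/V₂)^n = 1280 kPa.
W = (P₁V₁−P₂V₂)/(n−1) = (420×39.7−1280×14.9)/0.14 = -17500 J.

-17500 J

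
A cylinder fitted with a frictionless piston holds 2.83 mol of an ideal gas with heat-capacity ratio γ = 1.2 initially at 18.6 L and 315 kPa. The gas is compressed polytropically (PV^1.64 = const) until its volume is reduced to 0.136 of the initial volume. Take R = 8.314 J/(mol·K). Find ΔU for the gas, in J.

T₁ = P₁V₁/(nR) = 315×18.6/(2.83×8.314) = 249 K.
Polytropic n=1.64: T₂ = T₁(V₁/V₂)^(n−1) = 249×(7.35)^0.64 = 893 K; P₂ = P₁(V₁/V₂)^n = 8300 kPa.
For an ideal gas ΔU = nCvΔT with Cv = R/(γ−1) = 41.6 J/(mol·K).
ΔU = 2.83×41.6×(893−249) = 75700 J.

75700 J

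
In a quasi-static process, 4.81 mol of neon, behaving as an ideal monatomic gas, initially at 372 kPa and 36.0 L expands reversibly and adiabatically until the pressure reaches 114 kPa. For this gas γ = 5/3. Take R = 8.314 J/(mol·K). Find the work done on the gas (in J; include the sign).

T₁ = P₁V₁/(nR) = 372×36.0/(4.81×8.314) = 335 K.
Adiabatic: T₂/T₁ = (P₂/P₁)^((γ−1)/γ) ⇒ T₂ = 335×(0.306)^0.400 = 209 K; V₂ = 73.2 L.
ΔU = nCvΔT = 4.81×12.5×(209−335) = -7570 J.
Q = 0 for an adiabatic process, so W = −ΔU = 7570 J.
Work done on the gas = −W_by = -7570 J.

-7570 J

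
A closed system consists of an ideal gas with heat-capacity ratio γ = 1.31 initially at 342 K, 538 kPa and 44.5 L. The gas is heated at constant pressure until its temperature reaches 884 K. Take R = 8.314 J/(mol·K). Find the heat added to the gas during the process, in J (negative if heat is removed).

160000 J

n = P₁V₁/(RT₁) = 538×44.5/(8.314×342) = 8.42 mol.
Isobaric: P stays 538 kPa; V/T = const ⇒ T₂ = 884 K, V₂ = 115 L.
W = PΔV = 538×(115−44.5) kPa·L = 37900 J.
ΔU = nCvΔT = 8.42×26.8×(884−342) = 122000 J.
Q = ΔU + W = nCpΔT = 160000 J.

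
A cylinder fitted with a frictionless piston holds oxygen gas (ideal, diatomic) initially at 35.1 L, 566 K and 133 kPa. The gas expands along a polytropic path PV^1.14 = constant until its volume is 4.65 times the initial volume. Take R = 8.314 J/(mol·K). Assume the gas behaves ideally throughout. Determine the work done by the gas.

n = P₁V₁/(RT₁) = 133×35.1/(8.314×566) = 0.992 mol.
Polytropic n=1.14: T₂ = T₁(V₁/V₂)^(n−1) = 566×(0.215)^0.14 = 456 K; P₂ = P₁(V₁/V₂)^n = 23.1 kPa.
W = (P₁V₁−P₂V₂)/(n−1) = (133×35.1−23.1×163)/0.14 = 6460 J.

6460 J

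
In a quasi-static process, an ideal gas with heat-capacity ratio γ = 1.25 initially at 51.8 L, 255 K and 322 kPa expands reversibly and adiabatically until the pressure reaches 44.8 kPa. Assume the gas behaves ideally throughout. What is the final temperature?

Adiabatic: T₂/T₁ = (P₂/P₁)^((γ−1)/γ) ⇒ T₂ = 255×(0.139)^0.200 = 172 K; V₂ = 251 L.

172 K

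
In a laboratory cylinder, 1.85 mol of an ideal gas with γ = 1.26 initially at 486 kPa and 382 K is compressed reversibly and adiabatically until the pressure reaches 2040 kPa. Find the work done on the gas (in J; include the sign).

V₁ = nRT₁/P₁ = 1.85×8.314×382/486 = 12.1 L.
Adiabatic: T₂/T₁ = (P₂/P₁)^((γ−1)/γ) ⇒ T₂ = 382×(4.20)^0.206 = 514 K; V₂ = 3.87 L.
ΔU = nCvΔT = 1.85×32.0×(514−382) = 7780 J.
Q = 0 for an adiabatic process, so W = −ΔU = -7780 J.
Work done on the gas = −W_by = 7780 J.

7780 J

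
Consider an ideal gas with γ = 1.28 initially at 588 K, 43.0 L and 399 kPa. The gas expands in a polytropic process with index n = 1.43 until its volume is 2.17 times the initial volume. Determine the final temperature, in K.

421 K

Polytropic n=1.43: T₂ = T₁(V₁/V₂)^(n−1) = 588×(0.461)^0.43 = 421 K; P₂ = P₁(V₁/V₂)^n = 132 kPa.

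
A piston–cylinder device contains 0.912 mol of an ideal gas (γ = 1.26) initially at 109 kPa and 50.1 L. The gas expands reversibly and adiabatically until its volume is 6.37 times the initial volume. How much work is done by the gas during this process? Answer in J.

8030 J

T₁ = P₁V₁/(nR) = 109×50.1/(0.912×8.314) = 720 K.
Adiabatic: TV^(γ−1) = const ⇒ T₂ = 720×(0.157)^0.260 = 445 K; PV^γ = const ⇒ P₂ = 10.6 kPa.
ΔU = nCvΔT = 0.912×32.0×(445−720) = -8030 J.
Q = 0 for an adiabatic process, so W = −ΔU = 8030 J.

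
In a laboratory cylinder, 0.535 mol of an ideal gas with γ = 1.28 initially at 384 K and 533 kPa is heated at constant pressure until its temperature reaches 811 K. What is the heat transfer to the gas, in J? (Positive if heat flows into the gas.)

8680 J

V₁ = nRT₁/P₁ = 0.535×8.314×384/533 = 3.20 L.
Isobaric: P stays 533 kPa; V/T = const ⇒ T₂ = 811 K, V₂ = 6.77 L.
W = PΔV = 533×(6.77−3.20) kPa·L = 1900 J.
ΔU = nCvΔT = 0.535×29.7×(811−384) = 6780 J.
Q = ΔU + W = nCpΔT = 8680 J.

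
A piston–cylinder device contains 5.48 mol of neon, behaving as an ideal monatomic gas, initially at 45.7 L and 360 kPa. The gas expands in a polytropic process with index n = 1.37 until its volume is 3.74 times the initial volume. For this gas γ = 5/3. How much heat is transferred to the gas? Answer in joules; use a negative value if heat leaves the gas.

T₁ = P₁V₁/(nR) = 360×45.7/(5.48×8.314) = 361 K.
Polytropic n=1.37: T₂ = T₁(V₁/V₂)^(n−1) = 361×(0.267)^0.37 = 222 K; P₂ = P₁(V₁/V₂)^n = 59.1 kPa.
W = (P₁V₁−P₂V₂)/(n−1) = (360×45.7−59.1×171)/0.37 = 17200 J.
ΔU = nCvΔT = 5.48×12.5×(222−361) = -9530 J.
Q = ΔU + W = 7640 J.

7640 J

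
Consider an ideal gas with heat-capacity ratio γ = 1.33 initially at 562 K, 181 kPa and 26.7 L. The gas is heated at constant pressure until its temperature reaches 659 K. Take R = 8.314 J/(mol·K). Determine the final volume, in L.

31.3 L

Isobaric: P stays 181 kPa; V/T = const ⇒ T₂ = 659 K, V₂ = 31.3 L.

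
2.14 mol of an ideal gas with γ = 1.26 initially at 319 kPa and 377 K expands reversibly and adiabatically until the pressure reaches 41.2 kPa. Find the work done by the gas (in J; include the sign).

V₁ = nRT₁/P₁ = 2.14×8.314×377/319 = 21.0 L.
Adiabatic: T₂/T₁ = (P₂/P₁)^((γ−1)/γ) ⇒ T₂ = 377×(0.129)^0.206 = 247 K; V₂ = 107 L.
ΔU = nCvΔT = 2.14×32.0×(247−377) = -8890 J.
Q = 0 for an adiabatic process, so W = −ΔU = 8890 J.

8890 J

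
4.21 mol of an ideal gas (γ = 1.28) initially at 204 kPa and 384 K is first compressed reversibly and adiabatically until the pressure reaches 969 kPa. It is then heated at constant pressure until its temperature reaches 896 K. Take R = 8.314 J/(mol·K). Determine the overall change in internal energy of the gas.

64000 J

V₁ = nRT₁/P₁ = 4.21×8.314×384/204 = 65.9 L.
Step 1 — Adiabatic: T₂/T₁ = (P₂/P₁)^((γ−1)/γ) ⇒ T₂ = 384×(4.75)^0.219 = 540 K; V₂ = 19.5 L.
ΔU = nCvΔT = 4.21×29.7×(540−384) = 19500 J.
Q = 0 for an adiabatic process, so W = −ΔU = -19500 J.
State after step 1: P = 969 kPa, V = 19.5 L, T = 540 K.
Step 2 — Isobaric: P stays 969 kPa; V/T = const ⇒ T₂ = 896 K, V₂ = 32.4 L.
W = PΔV = 969×(32.4−19.5) kPa·L = 12500 J.
ΔU = nCvΔT = 4.21×29.7×(896−540) = 44500 J.
Q = ΔU + W = nCpΔT = 57000 J.
Net over both steps: W = -7030 J, Q = 57000 J, ΔU = 64000 J.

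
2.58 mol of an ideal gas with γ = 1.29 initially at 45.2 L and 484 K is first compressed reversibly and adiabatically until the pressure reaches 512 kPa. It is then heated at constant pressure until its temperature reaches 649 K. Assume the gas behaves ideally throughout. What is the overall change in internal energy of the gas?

P₁ = nRT₁/V₁ = 2.58×8.314×484/45.2 = 230 kPa.
Step 1 — Adiabatic: T₂/T₁ = (P₂/P₁)^((γ−1)/γ) ⇒ T₂ = 484×(2.23)^0.225 = 580 K; V₂ = 24.3 L.
ΔU = nCvΔT = 2.58×28.7×(580−484) = 7070 J.
Q = 0 for an adiabatic process, so W = −ΔU = -7070 J.
State after step 1: P = 512 kPa, V = 24.3 L, T = 580 K.
Step 2 — Isobaric: P stays 512 kPa; V/T = const ⇒ T₂ = 649 K, V₂ = 27.2 L.
W = PΔV = 512×(27.2−24.3) kPa·L = 1490 J.
ΔU = nCvΔT = 2.58×28.7×(649−580) = 5140 J.
Q = ΔU + W = nCpΔT = 6620 J.
Net over both steps: W = -5580 J, Q = 6620 J, ΔU = 12200 J.

12200 J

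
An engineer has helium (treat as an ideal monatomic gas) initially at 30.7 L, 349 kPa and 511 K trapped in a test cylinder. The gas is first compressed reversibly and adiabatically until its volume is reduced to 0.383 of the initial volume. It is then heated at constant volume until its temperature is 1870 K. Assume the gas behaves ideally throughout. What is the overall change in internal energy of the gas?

n = P₁V₁/(RT₁) = 349×30.7/(8.314×511) = 2.52 mol.
Step 1 — Adiabatic: TV^(γ−1) = const ⇒ T₂ = 511×(2.61)^0.667 = 969 K; PV^γ = const ⇒ P₂ = 1730 kPa.
ΔU = nCvΔT = 2.52×12.5×(969−511) = 14400 J.
Q = 0 for an adiabatic process, so W = −ΔU = -14400 J.
State after step 1: P = 1730 kPa, V = 11.8 L, T = 969 K.
Step 2 — Isochoric: V stays 11.8 L; P/T = const ⇒ T₂ = 1870 K, P₂ = 3330 kPa.
W = 0 (no volume change).
ΔU = nCvΔT = 2.52×12.5×(1870−969) = 28300 J.
Q = ΔU = 28300 J.
Net over both steps: W = -14400 J, Q = 28300 J, ΔU = 42700 J.

42700 J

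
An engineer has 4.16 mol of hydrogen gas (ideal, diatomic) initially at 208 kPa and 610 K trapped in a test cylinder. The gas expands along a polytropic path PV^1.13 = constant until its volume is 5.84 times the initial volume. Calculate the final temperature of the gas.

485 K

V₁ = nRT₁/P₁ = 4.16×8.314×610/208 = 101 L.
Polytropic n=1.13: T₂ = T₁(V₁/V₂)^(n−1) = 610×(0.171)^0.13 = 485 K; P₂ = P₁(V₁/V₂)^n = 28.3 kPa.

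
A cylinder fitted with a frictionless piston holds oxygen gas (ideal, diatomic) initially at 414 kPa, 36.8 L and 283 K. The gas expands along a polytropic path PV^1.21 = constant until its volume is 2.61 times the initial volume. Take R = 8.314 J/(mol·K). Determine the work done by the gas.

n = P₁V₁/(RT₁) = 414×36.8/(8.314×283) = 6.48 mol.
Polytropic n=1.21: T₂ = T₁(V₁/V₂)^(n−1) = 283×(0.383)^0.21 = 231 K; P₂ = P₁(V₁/V₂)^n = 130 kPa.
W = (P₁V₁−P₂V₂)/(n−1) = (414×36.8−130×96.0)/0.21 = 13200 J.

13200 J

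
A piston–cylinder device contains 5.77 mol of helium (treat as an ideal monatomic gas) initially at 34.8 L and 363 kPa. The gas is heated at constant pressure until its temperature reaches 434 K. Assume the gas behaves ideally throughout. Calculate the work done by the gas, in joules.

8190 J

T₁ = P₁V₁/(nR) = 363×34.8/(5.77×8.314) = 263 K.
Isobaric: P stays 363 kPa; V/T = const ⇒ T₂ = 434 K, V₂ = 57.4 L.
W = PΔV = 363×(57.4−34.8) kPa·L = 8190 J.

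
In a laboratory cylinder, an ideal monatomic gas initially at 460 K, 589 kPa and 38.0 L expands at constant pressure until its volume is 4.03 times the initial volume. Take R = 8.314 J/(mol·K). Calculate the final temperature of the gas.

Isobaric: P stays 589 kPa; V/T = const ⇒ T₂ = 1850 K, V₂ = 153 L.

1850 K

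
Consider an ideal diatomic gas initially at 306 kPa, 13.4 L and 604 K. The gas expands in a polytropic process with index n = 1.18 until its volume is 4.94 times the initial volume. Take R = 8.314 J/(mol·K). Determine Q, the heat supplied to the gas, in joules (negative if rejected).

n = P₁V₁/(RT₁) = 306×13.4/(8.314×604) = 0.817 mol.
Polytropic n=1.18: T₂ = T₁(V₁/V₂)^(n−1) = 604×(0.202)^0.18 = 453 K; P₂ = P₁(V₁/V₂)^n = 46.5 kPa.
W = (P₁V₁−P₂V₂)/(n−1) = (306×13.4−46.5×66.2)/0.18 = 5690 J.
ΔU = nCvΔT = 0.817×20.8×(453−604) = -2560 J.
Q = ΔU + W = 3130 J.

3130 J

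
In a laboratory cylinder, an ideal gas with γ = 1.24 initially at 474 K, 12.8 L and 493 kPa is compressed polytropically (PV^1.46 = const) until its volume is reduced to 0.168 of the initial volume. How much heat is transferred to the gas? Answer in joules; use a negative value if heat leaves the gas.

16000 J

n = P₁V₁/(RT₁) = 493×12.8/(8.314×474) = 1.60 mol.
Polytropic n=1.46: T₂ = T₁(V₁/V₂)^(n−1) = 474×(5.95)^0.46 = 1080 K; P₂ = P₁(V₁/V₂)^n = 6670 kPa.
W = (P₁V₁−P₂V₂)/(n−1) = (493×12.8−6670×2.15)/0.46 = -17400 J.
ΔU = nCvΔT = 1.60×34.6×(1080−474) = 33400 J.
Q = ΔU + W = 16000 J.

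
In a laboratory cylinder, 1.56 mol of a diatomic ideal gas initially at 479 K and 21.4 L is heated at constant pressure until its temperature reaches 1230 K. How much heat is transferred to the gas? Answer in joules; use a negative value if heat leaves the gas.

P₁ = nRT₁/V₁ = 1.56×8.314×479/21.4 = 290 kPa.
Isobaric: P stays 290 kPa; V/T = const ⇒ T₂ = 1230 K, V₂ = 55.0 L.
W = PΔV = 290×(55.0−21.4) kPa·L = 9740 J.
ΔU = nCvΔT = 1.56×20.8×(1230−479) = 24400 J.
Q = ΔU + W = nCpΔT = 34100 J.

34100 J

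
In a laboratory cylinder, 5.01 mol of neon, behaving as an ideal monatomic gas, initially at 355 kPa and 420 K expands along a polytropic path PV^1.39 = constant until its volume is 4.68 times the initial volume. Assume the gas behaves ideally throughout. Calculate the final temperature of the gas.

V₁ = nRT₁/P₁ = 5.01×8.314×420/355 = 49.3 L.
Polytropic n=1.39: T₂ = T₁(V₁/V₂)^(n−1) = 420×(0.214)^0.39 = 230 K; P₂ = P₁(V₁/V₂)^n = 41.6 kPa.

230 K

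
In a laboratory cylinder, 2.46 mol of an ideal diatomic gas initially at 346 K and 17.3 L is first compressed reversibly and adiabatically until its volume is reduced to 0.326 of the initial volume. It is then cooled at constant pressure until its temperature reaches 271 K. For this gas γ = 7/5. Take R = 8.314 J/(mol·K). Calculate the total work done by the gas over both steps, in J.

-15500 J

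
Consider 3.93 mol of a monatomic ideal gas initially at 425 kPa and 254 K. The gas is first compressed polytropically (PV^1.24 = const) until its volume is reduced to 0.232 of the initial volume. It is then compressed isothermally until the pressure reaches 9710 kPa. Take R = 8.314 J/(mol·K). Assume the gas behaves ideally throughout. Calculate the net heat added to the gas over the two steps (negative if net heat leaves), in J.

-24800 J

V₁ = nRT₁/P₁ = 3.93×8.314×254/425 = 19.5 L.
Step 1 — Polytropic n=1.24: T₂ = T₁(V₁/V₂)^(n−1) = 254×(4.31)^0.24 = 361 K; P₂ = P₁(V₁/V₂)^n = 2600 kPa.
W = (P₁V₁−P₂V₂)/(n−1) = (425×19.5−2600×4.53)/0.24 = -14500 J.
ΔU = nCvΔT = 3.93×12.5×(361−254) = 5230 J.
Q = ΔU + W = -9290 J.
State after step 1: P = 2600 kPa, V = 4.53 L, T = 361 K.
Step 2 — Isothermal: T stays 361 K; PV = const ⇒ V₂ = 1.21 L, P₂ = 9710 kPa.
ΔU = 0 (ideal gas, T constant).
W = nRT ln(V₂/V₁) = 3.93×8.314×361×ln(0.268) = -15500 J.
Q = ΔU + W = -15500 J.
Net over both steps: W = -30000 J, Q = -24800 J, ΔU = 5230 J.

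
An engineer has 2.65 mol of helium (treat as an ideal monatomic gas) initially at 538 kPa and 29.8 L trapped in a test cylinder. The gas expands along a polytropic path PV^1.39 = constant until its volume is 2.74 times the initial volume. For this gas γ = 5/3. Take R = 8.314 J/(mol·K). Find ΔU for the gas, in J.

T₁ = P₁V₁/(nR) = 538×29.8/(2.65×8.314) = 728 K.
Polytropic n=1.39: T₂ = T₁(V₁/V₂)^(n−1) = 728×(0.365)^0.39 = 491 K; P₂ = P₁(V₁/V₂)^n = 133 kPa.
For an ideal gas ΔU = nCvΔT with Cv = (3/2)R = 12.5 J/(mol·K).
ΔU = 2.65×12.5×(491−728) = -7820 J.

-7820 J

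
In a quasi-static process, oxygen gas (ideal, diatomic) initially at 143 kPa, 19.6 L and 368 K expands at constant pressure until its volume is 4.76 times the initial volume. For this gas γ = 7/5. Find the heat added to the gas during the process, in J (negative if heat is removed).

n = P₁V₁/(RT₁) = 143×19.6/(8.314×368) = 0.916 mol.
Isobaric: P stays 143 kPa; V/T = const ⇒ T₂ = 1750 K, V₂ = 93.3 L.
W = PΔV = 143×(93.3−19.6) kPa·L = 10500 J.
ΔU = nCvΔT = 0.916×20.8×(1750−368) = 26300 J.
Q = ΔU + W = nCpΔT = 36900 J.

36900 J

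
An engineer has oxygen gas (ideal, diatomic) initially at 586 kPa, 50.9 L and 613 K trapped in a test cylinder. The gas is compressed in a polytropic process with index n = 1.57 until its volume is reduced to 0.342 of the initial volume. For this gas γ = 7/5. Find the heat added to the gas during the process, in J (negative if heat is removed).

18800 J

n = P₁V₁/(RT₁) = 586×50.9/(8.314×613) = 5.85 mol.
Polytropic n=1.57: T₂ = T₁(V₁/V₂)^(n−1) = 613×(2.92)^0.57 = 1130 K; P₂ = P₁(V₁/V₂)^n = 3160 kPa.
W = (P₁V₁−P₂V₂)/(n−1) = (586×50.9−3160×17.4)/0.57 = -44100 J.
ΔU = nCvΔT = 5.85×20.8×(1130−613) = 62900 J.
Q = ΔU + W = 18800 J.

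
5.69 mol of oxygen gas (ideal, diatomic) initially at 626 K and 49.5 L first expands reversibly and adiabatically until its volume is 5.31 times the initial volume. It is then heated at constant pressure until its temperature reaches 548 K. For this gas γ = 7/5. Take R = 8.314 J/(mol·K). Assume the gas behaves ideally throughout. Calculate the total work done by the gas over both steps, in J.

P₁ = nRT₁/V₁ = 5.69×8.314×626/49.5 = 598 kPa.
Step 1 — Adiabatic: TV^(γ−1) = const ⇒ T₂ = 626×(0.188)^0.400 = 321 K; PV^γ = const ⇒ P₂ = 57.8 kPa.
ΔU = nCvΔT = 5.69×20.8×(321−626) = -36100 J.
Q = 0 for an adiabatic process, so W = −ΔU = 36100 J.
State after step 1: P = 57.8 kPa, V = 263 L, T = 321 K.
Step 2 — Isobaric: P stays 57.8 kPa; V/T = const ⇒ T₂ = 548 K, V₂ = 449 L.
W = PΔV = 57.8×(449−263) kPa·L = 10700 J.
ΔU = nCvΔT = 5.69×20.8×(548−321) = 26800 J.
Q = ΔU + W = nCpΔT = 37600 J.
Net over both steps: W = 46800 J, Q = 37600 J, ΔU = -9220 J.

46800 J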